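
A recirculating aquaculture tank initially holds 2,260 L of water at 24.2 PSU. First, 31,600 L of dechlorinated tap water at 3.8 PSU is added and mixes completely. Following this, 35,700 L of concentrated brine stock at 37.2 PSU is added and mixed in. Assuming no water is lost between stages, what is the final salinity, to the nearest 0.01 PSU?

21.60 PSU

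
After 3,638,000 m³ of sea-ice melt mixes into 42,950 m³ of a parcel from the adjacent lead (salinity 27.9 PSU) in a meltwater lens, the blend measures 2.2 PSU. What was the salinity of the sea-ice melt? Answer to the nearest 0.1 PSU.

1.9 PSU

Salt balance: 42,950×27.9 + 3,638,000×S = 3,680,950×2.2
1,198,305 + 3,638,000·S = 8,098,090
S = (8,098,090 − 1,198,305) / 3,638,000 = 1.8966 PSU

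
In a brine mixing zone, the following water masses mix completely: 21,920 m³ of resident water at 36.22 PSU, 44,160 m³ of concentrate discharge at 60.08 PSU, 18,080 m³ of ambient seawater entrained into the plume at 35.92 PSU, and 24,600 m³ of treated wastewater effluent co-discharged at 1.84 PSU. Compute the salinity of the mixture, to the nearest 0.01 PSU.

38.08 PSU

Weighted by volume,
salt = 21,920×36.22 + 44,160×60.08 + 18,080×35.92 + 24,600×1.84 = 793,942.4 + 2,653,132.8 + 649,433.6 + 45,264 = 4,141,772.8
volume = 21,920 + 44,160 + 18,080 + 24,600 = 108,760 m³
S = 4,141,772.8 / 108,760 = 38.0818 PSU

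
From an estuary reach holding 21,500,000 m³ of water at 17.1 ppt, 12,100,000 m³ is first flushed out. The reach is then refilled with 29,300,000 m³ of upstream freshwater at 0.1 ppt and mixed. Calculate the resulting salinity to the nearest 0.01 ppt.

4.23 ppt

Remaining after removal: 9,400,000 m³ at 17.1 ppt (salt = 160,740,000)
After addition: salt = 160,740,000 + 29,300,000×0.1 = 163,670,000; volume = 38,700,000 m³
S = 163,670,000 / 38,700,000 = 4.2292 ppt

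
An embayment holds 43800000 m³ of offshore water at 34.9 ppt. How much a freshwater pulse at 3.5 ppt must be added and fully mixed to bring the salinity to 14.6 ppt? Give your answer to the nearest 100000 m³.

80100000 m³

Salt balance: 43,800,000×34.9 + V×3.5 = (43,800,000+V)×14.6
1,528,620,000 + 3.5V = 639,480,000 + 14.6V
889,140,000 = 11.1V
V = 80,102,702.7 m³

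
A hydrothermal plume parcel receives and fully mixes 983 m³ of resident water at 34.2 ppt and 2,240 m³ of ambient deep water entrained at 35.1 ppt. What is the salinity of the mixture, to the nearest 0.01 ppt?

Total salt / total volume:
salt = 983×34.2 + 2,240×35.1 = 33,618.6 + 78,624 = 112,242.6
volume = 983 + 2,240 = 3,223 m³
S = 112,242.6 / 3,223 = 34.8255 ppt

34.83 ppt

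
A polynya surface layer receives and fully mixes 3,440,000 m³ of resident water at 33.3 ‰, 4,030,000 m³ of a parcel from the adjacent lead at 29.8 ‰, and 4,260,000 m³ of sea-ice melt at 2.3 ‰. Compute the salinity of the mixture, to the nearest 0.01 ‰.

Mass of salt is conserved:
salt = 3,440,000×33.3 + 4,030,000×29.8 + 4,260,000×2.3 = 114,552,000 + 120,094,000 + 9,798,000 = 244,444,000
volume = 3,440,000 + 4,030,000 + 4,260,000 = 11,730,000 m³
S = 244,444,000 / 11,730,000 = 20.8392 ‰

20.84 ‰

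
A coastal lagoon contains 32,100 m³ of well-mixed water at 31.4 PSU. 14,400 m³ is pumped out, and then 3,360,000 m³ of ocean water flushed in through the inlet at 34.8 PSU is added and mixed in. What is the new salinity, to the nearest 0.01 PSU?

34.78 PSU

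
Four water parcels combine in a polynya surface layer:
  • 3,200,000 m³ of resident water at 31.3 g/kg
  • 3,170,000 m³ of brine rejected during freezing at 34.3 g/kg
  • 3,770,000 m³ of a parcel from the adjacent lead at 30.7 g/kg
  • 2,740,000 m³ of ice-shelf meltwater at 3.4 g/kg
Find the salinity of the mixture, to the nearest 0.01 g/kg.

Total salt / total volume:
salt = 3,200,000×31.3 + 3,170,000×34.3 + 3,770,000×30.7 + 2,740,000×3.4 = 100,160,000 + 108,731,000 + 115,739,000 + 9,316,000 = 333,946,000
volume = 3,200,000 + 3,170,000 + 3,770,000 + 2,740,000 = 12,880,000 m³
S = 333,946,000 / 12,880,000 = 25.9275 g/kg

25.93 g/kg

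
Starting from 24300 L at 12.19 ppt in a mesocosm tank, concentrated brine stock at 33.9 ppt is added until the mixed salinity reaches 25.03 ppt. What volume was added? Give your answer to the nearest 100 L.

35200 L

Salt balance: 24,300×12.19 + V×33.9 = (24,300+V)×25.03
296,217 + 33.9V = 608,229 + 25.03V
312,012 = 8.87V
V = 35,176.1 L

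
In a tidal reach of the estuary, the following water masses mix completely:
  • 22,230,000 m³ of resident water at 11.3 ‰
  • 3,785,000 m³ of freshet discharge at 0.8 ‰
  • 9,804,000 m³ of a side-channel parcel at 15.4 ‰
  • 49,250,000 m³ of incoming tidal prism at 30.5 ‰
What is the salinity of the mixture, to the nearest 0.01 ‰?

22.42 ‰

Salt balance:
salt = 22,230,000×11.3 + 3,785,000×0.8 + 9,804,000×15.4 + 49,250,000×30.5 = 251,199,000 + 3,028,000 + 150,981,600 + 1,502,125,000 = 1,907,333,600
volume = 22,230,000 + 3,785,000 + 9,804,000 + 49,250,000 = 85,069,000 m³
S = 1,907,333,600 / 85,069,000 = 22.421 ‰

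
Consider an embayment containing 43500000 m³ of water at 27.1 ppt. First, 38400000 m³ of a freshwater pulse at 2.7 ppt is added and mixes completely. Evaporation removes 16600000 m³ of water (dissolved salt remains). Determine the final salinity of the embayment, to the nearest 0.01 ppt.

19.64 ppt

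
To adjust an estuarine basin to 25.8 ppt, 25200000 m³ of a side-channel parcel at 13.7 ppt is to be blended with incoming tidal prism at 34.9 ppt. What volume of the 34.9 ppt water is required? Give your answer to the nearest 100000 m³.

33500000 m³

Salt balance: 25,200,000×13.7 + V×34.9 = (25,200,000+V)×25.8
345,240,000 + 34.9V = 650,160,000 + 25.8V
304,920,000 = 9.1V
V = 33,507,692.31 m³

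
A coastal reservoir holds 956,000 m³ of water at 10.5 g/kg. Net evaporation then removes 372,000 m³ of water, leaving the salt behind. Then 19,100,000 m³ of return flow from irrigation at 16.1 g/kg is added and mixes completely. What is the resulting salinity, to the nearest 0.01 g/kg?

16.13 g/kg

After evaporation: salt = 956,000×10.5 = 10,038,000; volume = 956,000 − 372,000 = 584,000 m³
After mixing: salt = 10,038,000 + 19,100,000×16.1 = 317,548,000; volume = 584,000 + 19,100,000 = 19,684,000 m³
S = 317,548,000 / 19,684,000 = 16.1323 g/kg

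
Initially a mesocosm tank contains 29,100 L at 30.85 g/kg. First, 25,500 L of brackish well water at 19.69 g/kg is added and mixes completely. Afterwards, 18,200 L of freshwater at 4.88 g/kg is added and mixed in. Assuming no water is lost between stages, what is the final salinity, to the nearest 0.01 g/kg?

20.45 g/kg

Weighted by volume,
Initial salt = 29,100×30.85 = 897,735
After stage 1: salt = 897,735 + 25,500×19.69 = 1,399,830; volume = 54,600 L; S = 25.638 g/kg
After stage 2: salt = 1,399,830 + 18,200×4.88 = 1,488,646; volume = 72,800 L
S = 1,488,646 / 72,800 = 20.4484 g/kg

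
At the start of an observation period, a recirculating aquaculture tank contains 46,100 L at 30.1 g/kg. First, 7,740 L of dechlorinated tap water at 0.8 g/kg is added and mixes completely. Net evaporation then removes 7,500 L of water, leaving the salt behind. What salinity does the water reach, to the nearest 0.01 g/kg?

After mixing: salt = 46,100×30.1 + 7,740×0.8 = 1,393,802; volume = 53,840 L
After evaporation: salt unchanged = 1,393,802; volume = 53,840 − 7,500 = 46,340 L
S = 1,393,802 / 46,340 = 30.0777 g/kg

30.08 g/kg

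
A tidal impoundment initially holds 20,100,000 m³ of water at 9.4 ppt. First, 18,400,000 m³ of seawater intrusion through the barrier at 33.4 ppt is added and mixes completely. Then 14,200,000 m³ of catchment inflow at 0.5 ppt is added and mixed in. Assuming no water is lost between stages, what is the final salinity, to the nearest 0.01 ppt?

By conservation of dissolved salt,
Initial salt = 20,100,000×9.4 = 188,940,000
After stage 1: salt = 188,940,000 + 18,400,000×33.4 = 803,500,000; volume = 38,500,000 m³; S = 20.87 ppt
After stage 2: salt = 803,500,000 + 14,200,000×0.5 = 810,600,000; volume = 52,700,000 m³
S = 810,600,000 / 52,700,000 = 15.3814 ppt

15.38 ppt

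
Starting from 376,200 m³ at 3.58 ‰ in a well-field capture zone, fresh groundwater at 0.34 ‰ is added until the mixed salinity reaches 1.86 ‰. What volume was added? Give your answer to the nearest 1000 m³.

Salt balance: 376,200×3.58 + V×0.34 = (376,200+V)×1.86
1,346,796 + 0.34V = 699,732 + 1.86V
647,064 = 1.52V
V = 425,700 m³

426000 m³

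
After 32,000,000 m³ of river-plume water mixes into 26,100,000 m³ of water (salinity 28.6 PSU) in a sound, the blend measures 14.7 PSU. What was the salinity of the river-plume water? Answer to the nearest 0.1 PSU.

Salt balance: 26,100,000×28.6 + 32,000,000×S = 58,100,000×14.7
746,460,000 + 32,000,000·S = 854,070,000
S = (854,070,000 − 746,460,000) / 32,000,000 = 3.3628 PSU

3.4 PSU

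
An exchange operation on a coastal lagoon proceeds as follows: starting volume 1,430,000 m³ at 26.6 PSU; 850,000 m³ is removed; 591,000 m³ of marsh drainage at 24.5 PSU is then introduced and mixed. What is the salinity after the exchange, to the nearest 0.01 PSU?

25.54 PSU

Remaining after removal: 580,000 m³ at 26.6 PSU (salt = 15,428,000)
After addition: salt = 15,428,000 + 591,000×24.5 = 29,907,500; volume = 1,171,000 m³
S = 29,907,500 / 1,171,000 = 25.5401 PSU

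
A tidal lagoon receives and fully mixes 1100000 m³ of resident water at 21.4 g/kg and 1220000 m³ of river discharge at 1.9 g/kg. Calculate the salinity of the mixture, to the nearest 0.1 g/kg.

11.1 g/kg

Salt balance:
salt = 1,100,000×21.4 + 1,220,000×1.9 = 23,540,000 + 2,318,000 = 25,858,000
volume = 1,100,000 + 1,220,000 = 2,320,000 m³
S = 25,858,000 / 2,320,000 = 11.146 g/kg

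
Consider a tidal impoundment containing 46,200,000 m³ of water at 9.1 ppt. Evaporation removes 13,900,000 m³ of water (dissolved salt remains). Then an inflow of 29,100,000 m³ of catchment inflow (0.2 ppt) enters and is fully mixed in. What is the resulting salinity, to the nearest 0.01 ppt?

6.94 ppt

After evaporation: salt = 46,200,000×9.1 = 420,420,000; volume = 46,200,000 − 13,900,000 = 32,300,000 m³
After mixing: salt = 420,420,000 + 29,100,000×0.2 = 426,240,000; volume = 32,300,000 + 29,100,000 = 61,400,000 m³
S = 426,240,000 / 61,400,000 = 6.942 ppt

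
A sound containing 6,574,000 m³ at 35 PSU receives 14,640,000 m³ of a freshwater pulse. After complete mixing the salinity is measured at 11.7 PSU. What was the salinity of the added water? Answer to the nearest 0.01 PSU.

1.24 PSU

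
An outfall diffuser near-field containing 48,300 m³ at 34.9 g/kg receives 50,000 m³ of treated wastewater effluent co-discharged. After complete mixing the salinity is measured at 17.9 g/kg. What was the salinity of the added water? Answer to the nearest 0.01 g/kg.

1.48 g/kg

Salt balance: 48,300×34.9 + 50,000×S = 98,300×17.9
1,685,670 + 50,000·S = 1,759,570
S = (1,759,570 − 1,685,670) / 50,000 = 1.478 g/kg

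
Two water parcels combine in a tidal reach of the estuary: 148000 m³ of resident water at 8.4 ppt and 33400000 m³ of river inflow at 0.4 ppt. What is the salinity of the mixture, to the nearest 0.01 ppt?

Mass of salt is conserved:
salt = 148,000×8.4 + 33,400,000×0.4 = 1,243,200 + 13,360,000 = 14,603,200
volume = 148,000 + 33,400,000 = 33,548,000 m³
S = 14,603,200 / 33,548,000 = 0.4353 ppt

0.44 ppt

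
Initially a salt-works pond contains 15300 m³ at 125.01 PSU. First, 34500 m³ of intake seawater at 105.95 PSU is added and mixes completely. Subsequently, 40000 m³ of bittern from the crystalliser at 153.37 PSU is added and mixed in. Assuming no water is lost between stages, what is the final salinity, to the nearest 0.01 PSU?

By conservation of dissolved salt,
Initial salt = 15,300×125.01 = 1,912,653
After stage 1: salt = 1,912,653 + 34,500×105.95 = 5,567,928; volume = 49,800 m³; S = 111.806 PSU
After stage 2: salt = 5,567,928 + 40,000×153.37 = 11,702,728; volume = 89,800 m³
S = 11,702,728 / 89,800 = 130.3199 PSU

130.32 PSU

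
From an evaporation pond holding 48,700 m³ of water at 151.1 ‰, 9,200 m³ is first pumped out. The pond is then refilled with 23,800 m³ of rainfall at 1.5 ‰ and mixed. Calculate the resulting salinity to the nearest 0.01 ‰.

94.85 ‰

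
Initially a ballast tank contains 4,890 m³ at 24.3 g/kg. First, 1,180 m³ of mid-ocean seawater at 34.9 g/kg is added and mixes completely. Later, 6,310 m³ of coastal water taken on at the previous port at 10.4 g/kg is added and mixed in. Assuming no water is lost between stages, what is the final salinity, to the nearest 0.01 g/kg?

Conserving salt mass:
Initial salt = 4,890×24.3 = 118,827
After stage 1: salt = 118,827 + 1,180×34.9 = 160,009; volume = 6,070 m³; S = 26.361 g/kg
After stage 2: salt = 160,009 + 6,310×10.4 = 225,633; volume = 12,380 m³
S = 225,633 / 12,380 = 18.2256 g/kg

18.23 g/kg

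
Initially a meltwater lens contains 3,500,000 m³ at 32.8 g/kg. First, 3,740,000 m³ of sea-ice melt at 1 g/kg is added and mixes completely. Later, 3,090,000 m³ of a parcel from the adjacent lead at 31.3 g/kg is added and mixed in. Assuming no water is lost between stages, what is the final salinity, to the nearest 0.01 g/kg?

20.84 g/kg

Total salt / total volume:
Initial salt = 3,500,000×32.8 = 114,800,000
After stage 1: salt = 114,800,000 + 3,740,000×1 = 118,540,000; volume = 7,240,000 m³; S = 16.373 g/kg
After stage 2: salt = 118,540,000 + 3,090,000×31.3 = 215,257,000; volume = 10,330,000 m³
S = 215,257,000 / 10,330,000 = 20.838 g/kg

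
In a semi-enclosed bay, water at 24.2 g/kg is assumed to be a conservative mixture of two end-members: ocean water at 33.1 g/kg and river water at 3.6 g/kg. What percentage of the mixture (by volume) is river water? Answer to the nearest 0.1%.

Let f be the freshwater fraction. Salt balance per unit volume:
f×3.6 + (1−f)×33.1 = 24.2
f = (33.1 − 24.2) / (33.1 − 3.6) = 8.9/29.5 = 0.3017

30.2%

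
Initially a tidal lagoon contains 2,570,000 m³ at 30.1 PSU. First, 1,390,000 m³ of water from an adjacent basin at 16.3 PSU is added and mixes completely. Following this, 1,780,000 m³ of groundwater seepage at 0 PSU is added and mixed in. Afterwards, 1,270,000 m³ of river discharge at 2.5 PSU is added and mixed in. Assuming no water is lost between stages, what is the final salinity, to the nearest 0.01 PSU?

14.72 PSU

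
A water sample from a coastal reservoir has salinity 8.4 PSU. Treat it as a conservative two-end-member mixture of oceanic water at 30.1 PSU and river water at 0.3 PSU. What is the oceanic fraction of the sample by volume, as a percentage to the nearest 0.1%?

27.2%

Let g be the oceanic fraction. Salt balance per unit volume:
g×30.1 + (1−g)×0.3 = 8.4
g = (8.4 − 0.3) / (30.1 − 0.3) = 8.1/29.8 = 0.2718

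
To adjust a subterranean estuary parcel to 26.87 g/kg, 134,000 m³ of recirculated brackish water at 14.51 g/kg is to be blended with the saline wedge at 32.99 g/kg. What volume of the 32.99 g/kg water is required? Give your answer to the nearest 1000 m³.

271000 m³

Salt balance: 134,000×14.51 + V×32.99 = (134,000+V)×26.87
1,944,340 + 32.99V = 3,600,580 + 26.87V
1,656,240 = 6.12V
V = 270,627.45 m³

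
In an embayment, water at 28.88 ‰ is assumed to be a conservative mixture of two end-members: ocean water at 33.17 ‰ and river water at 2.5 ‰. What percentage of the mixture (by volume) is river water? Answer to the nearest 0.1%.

Let f be the freshwater fraction. Salt balance per unit volume:
f×2.5 + (1−f)×33.17 = 28.88
f = (33.17 − 28.88) / (33.17 − 2.5) = 4.29/30.67 = 0.1399

14.0%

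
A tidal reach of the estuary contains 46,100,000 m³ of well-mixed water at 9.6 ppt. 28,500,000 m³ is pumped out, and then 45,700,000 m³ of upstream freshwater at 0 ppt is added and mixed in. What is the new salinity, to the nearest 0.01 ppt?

Remaining after removal: 17,600,000 m³ at 9.6 ppt (salt = 168,960,000)
After addition: salt = 168,960,000 + 45,700,000×0 = 168,960,000; volume = 63,300,000 m³
S = 168,960,000 / 63,300,000 = 2.6692 ppt

2.67 ppt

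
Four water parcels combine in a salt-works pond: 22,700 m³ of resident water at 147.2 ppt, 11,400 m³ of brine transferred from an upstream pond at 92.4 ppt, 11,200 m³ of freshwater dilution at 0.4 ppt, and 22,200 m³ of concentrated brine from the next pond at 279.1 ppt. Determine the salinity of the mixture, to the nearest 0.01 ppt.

156.97 ppt

Weighted by volume,
salt = 22,700×147.2 + 11,400×92.4 + 11,200×0.4 + 22,200×279.1 = 3,341,440 + 1,053,360 + 4,480 + 6,196,020 = 10,595,300
volume = 22,700 + 11,400 + 11,200 + 22,200 = 67,500 m³
S = 10,595,300 / 67,500 = 156.9674 ppt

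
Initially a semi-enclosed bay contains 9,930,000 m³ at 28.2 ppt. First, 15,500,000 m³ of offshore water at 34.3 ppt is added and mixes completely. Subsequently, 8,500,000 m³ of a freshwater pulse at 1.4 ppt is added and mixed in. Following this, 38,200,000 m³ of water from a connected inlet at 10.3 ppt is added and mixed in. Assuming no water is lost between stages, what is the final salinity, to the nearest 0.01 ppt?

Weighted by volume,
Initial salt = 9,930,000×28.2 = 280,026,000
After stage 1: salt = 280,026,000 + 15,500,000×34.3 = 811,676,000; volume = 25,430,000 m³; S = 31.918 ppt
After stage 2: salt = 811,676,000 + 8,500,000×1.4 = 823,576,000; volume = 33,930,000 m³; S = 24.273 ppt
After stage 3: salt = 823,576,000 + 38,200,000×10.3 = 1,217,036,000; volume = 72,130,000 m³
S = 1,217,036,000 / 72,130,000 = 16.8728 ppt

16.87 ppt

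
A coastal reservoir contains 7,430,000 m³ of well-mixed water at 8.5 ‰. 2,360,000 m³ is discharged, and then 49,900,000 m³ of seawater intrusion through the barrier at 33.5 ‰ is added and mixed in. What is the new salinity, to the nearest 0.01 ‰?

31.19 ‰

Remaining after removal: 5,070,000 m³ at 8.5 ‰ (salt = 43,095,000)
After addition: salt = 43,095,000 + 49,900,000×33.5 = 1,714,745,000; volume = 54,970,000 m³
S = 1,714,745,000 / 54,970,000 = 31.1942 ‰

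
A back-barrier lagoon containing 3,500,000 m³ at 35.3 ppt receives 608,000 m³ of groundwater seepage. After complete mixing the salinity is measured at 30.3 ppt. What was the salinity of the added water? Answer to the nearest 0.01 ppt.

1.52 ppt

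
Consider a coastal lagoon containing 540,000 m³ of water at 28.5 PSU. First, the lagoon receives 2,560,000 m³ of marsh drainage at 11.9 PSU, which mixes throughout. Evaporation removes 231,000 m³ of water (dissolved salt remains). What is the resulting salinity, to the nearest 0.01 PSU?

After mixing: salt = 540,000×28.5 + 2,560,000×11.9 = 45,854,000; volume = 3,100,000 m³
After evaporation: salt unchanged = 45,854,000; volume = 3,100,000 − 231,000 = 2,869,000 m³
S = 45,854,000 / 2,869,000 = 15.9826 PSU

15.98 PSU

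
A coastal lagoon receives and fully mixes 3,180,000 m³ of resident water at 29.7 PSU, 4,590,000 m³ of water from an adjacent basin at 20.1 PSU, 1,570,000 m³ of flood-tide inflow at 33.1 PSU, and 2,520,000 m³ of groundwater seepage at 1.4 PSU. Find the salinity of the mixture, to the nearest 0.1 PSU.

By conservation of dissolved salt,
salt = 3,180,000×29.7 + 4,590,000×20.1 + 1,570,000×33.1 + 2,520,000×1.4 = 94,446,000 + 92,259,000 + 51,967,000 + 3,528,000 = 242,200,000
volume = 3,180,000 + 4,590,000 + 1,570,000 + 2,520,000 = 11,860,000 m³
S = 242,200,000 / 11,860,000 = 20.422 PSU

20.4 PSU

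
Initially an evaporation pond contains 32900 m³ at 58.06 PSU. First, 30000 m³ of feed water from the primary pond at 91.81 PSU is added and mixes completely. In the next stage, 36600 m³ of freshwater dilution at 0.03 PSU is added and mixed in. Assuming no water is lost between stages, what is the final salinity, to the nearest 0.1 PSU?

46.9 PSU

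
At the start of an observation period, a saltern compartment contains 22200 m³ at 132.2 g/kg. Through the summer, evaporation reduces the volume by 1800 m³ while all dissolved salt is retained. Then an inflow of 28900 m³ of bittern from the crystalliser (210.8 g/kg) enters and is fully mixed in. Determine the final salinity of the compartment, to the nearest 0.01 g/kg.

After evaporation: salt = 22,200×132.2 = 2,934,840; volume = 22,200 − 1,800 = 20,400 m³
After mixing: salt = 2,934,840 + 28,900×210.8 = 9,026,960; volume = 20,400 + 28,900 = 49,300 m³
S = 9,026,960 / 49,300 = 183.1026 g/kg

183.10 g/kg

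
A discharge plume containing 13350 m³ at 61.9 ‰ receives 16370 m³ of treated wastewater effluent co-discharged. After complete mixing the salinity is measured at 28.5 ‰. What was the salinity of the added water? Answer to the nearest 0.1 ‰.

1.3 ‰

Salt balance: 13,350×61.9 + 16,370×S = 29,720×28.5
826,365 + 16,370·S = 847,020
S = (847,020 − 826,365) / 16,370 = 1.2618 ‰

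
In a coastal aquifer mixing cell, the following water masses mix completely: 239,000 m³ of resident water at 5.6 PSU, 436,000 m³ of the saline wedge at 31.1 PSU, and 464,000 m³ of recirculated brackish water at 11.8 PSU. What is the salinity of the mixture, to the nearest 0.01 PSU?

17.89 PSU

Total salt / total volume:
salt = 239,000×5.6 + 436,000×31.1 + 464,000×11.8 = 1,338,400 + 13,559,600 + 5,475,200 = 20,373,200
volume = 239,000 + 436,000 + 464,000 = 1,139,000 m³
S = 20,373,200 / 1,139,000 = 17.8869 PSU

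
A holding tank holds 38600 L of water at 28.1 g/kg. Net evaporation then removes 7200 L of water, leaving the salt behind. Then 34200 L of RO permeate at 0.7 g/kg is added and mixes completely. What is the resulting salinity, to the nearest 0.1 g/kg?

After evaporation: salt = 38,600×28.1 = 1,084,660; volume = 38,600 − 7,200 = 31,400 L
After mixing: salt = 1,084,660 + 34,200×0.7 = 1,108,600; volume = 31,400 + 34,200 = 65,600 L
S = 1,108,600 / 65,600 = 16.8994 g/kg

16.9 g/kg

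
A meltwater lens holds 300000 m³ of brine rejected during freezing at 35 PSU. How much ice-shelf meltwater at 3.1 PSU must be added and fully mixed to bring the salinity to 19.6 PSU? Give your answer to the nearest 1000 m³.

Salt balance: 300,000×35 + V×3.1 = (300,000+V)×19.6
10,500,000 + 3.1V = 5,880,000 + 19.6V
4,620,000 = 16.5V
V = 280,000 m³

280000 m³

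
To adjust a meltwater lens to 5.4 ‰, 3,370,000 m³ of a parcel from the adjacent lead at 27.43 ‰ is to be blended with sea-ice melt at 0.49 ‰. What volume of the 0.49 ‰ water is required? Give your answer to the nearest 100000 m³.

15100000 m³

Salt balance: 3,370,000×27.43 + V×0.49 = (3,370,000+V)×5.4
92,439,100 + 0.49V = 18,198,000 + 5.4V
74,241,100 = 4.91V
V = 15,120,386.97 m³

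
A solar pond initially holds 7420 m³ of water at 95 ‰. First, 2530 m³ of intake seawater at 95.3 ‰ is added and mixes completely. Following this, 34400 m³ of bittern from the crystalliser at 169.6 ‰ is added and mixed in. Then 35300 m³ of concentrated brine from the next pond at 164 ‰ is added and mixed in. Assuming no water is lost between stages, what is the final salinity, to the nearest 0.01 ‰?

Weighted by volume,
Initial salt = 7,420×95 = 704,900
After stage 1: salt = 704,900 + 2,530×95.3 = 946,009; volume = 9,950 m³; S = 95.076 ‰
After stage 2: salt = 946,009 + 34,400×169.6 = 6,780,249; volume = 44,350 m³; S = 152.88 ‰
After stage 3: salt = 6,780,249 + 35,300×164 = 12,569,449; volume = 79,650 m³
S = 12,569,449 / 79,650 = 157.8085 ‰

157.81 ‰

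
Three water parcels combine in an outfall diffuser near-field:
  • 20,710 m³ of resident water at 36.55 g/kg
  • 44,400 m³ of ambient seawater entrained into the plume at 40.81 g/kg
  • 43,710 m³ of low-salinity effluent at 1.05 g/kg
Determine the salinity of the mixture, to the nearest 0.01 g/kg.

Mass of salt is conserved:
salt = 20,710×36.55 + 44,400×40.81 + 43,710×1.05 = 756,950.5 + 1,811,964 + 45,895.5 = 2,614,810
volume = 20,710 + 44,400 + 43,710 = 108,820 m³
S = 2,614,810 / 108,820 = 24.0288 g/kg

24.03 g/kg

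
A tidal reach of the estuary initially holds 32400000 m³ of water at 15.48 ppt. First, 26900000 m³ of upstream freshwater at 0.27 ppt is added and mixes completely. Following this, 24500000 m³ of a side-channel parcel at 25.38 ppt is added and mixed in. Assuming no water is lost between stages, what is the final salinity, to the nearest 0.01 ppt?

Mass of salt is conserved:
Initial salt = 32,400,000×15.48 = 501,552,000
After stage 1: salt = 501,552,000 + 26,900,000×0.27 = 508,815,000; volume = 59,300,000 m³; S = 8.58 ppt
After stage 2: salt = 508,815,000 + 24,500,000×25.38 = 1,130,625,000; volume = 83,800,000 m³
S = 1,130,625,000 / 83,800,000 = 13.4919 ppt

13.49 ppt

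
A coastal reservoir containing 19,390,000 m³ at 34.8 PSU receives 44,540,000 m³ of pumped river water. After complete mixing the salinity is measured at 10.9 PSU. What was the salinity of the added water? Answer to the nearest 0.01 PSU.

0.50 PSU

Salt balance: 19,390,000×34.8 + 44,540,000×S = 63,930,000×10.9
674,772,000 + 44,540,000·S = 696,837,000
S = (696,837,000 − 674,772,000) / 44,540,000 = 0.4954 PSU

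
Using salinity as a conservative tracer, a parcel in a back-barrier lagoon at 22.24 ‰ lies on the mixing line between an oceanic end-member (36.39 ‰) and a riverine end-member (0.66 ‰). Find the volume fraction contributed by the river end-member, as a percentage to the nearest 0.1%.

Let f be the freshwater fraction. Salt balance per unit volume:
f×0.66 + (1−f)×36.39 = 22.24
f = (36.39 − 22.24) / (36.39 − 0.66) = 14.15/35.73 = 0.396

39.6%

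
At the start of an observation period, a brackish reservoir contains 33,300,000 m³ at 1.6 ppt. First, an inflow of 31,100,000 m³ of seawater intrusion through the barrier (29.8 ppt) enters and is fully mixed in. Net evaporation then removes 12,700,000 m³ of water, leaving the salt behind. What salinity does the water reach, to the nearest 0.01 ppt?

18.96 ppt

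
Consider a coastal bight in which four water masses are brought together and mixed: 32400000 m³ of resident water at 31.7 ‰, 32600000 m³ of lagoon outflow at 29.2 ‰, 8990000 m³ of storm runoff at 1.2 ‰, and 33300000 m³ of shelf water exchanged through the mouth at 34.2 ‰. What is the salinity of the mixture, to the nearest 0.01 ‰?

29.16 ‰

Mass of salt is conserved:
salt = 32,400,000×31.7 + 32,600,000×29.2 + 8,990,000×1.2 + 33,300,000×34.2 = 1,027,080,000 + 951,920,000 + 10,788,000 + 1,138,860,000 = 3,128,648,000
volume = 32,400,000 + 32,600,000 + 8,990,000 + 33,300,000 = 107,290,000 m³
S = 3,128,648,000 / 107,290,000 = 29.1607 ‰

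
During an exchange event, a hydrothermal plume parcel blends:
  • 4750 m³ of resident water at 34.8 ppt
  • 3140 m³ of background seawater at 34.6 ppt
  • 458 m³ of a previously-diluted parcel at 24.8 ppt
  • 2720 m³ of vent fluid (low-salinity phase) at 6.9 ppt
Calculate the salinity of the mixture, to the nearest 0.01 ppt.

27.47 ppt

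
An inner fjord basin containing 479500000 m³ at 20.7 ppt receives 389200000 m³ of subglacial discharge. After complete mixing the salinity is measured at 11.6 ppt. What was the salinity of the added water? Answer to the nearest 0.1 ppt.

Salt balance: 479,500,000×20.7 + 389,200,000×S = 868,700,000×11.6
9,925,650,000 + 389,200,000·S = 10,076,920,000
S = (10,076,920,000 − 9,925,650,000) / 389,200,000 = 0.3887 ppt

0.4 ppt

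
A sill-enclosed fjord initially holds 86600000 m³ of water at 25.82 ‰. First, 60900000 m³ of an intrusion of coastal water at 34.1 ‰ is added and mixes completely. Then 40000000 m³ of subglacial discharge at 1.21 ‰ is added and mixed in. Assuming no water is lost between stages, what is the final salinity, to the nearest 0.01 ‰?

23.26 ‰

Weighted by volume,
Initial salt = 86,600,000×25.82 = 2,236,012,000
After stage 1: salt = 2,236,012,000 + 60,900,000×34.1 = 4,312,702,000; volume = 147,500,000 m³; S = 29.239 ‰
After stage 2: salt = 4,312,702,000 + 40,000,000×1.21 = 4,361,102,000; volume = 187,500,000 m³
S = 4,361,102,000 / 187,500,000 = 23.2592 ‰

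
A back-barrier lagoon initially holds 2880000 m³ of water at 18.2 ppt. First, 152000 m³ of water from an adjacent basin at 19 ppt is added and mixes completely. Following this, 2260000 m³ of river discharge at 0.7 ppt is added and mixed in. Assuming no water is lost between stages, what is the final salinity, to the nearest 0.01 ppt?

Salt balance:
Initial salt = 2,880,000×18.2 = 52,416,000
After stage 1: salt = 52,416,000 + 152,000×19 = 55,304,000; volume = 3,032,000 m³; S = 18.24 ppt
After stage 2: salt = 55,304,000 + 2,260,000×0.7 = 56,886,000; volume = 5,292,000 m³
S = 56,886,000 / 5,292,000 = 10.7494 ppt

10.75 ppt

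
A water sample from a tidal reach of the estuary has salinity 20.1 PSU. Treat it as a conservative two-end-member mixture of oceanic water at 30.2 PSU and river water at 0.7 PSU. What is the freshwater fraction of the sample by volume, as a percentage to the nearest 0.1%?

Let f be the freshwater fraction. Salt balance per unit volume:
f×0.7 + (1−f)×30.2 = 20.1
f = (30.2 − 20.1) / (30.2 − 0.7) = 10.1/29.5 = 0.3424

34.2%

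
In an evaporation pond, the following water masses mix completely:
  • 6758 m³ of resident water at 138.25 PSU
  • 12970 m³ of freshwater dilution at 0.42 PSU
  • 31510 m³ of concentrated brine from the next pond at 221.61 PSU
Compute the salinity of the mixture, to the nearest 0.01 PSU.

154.62 PSU

Weighted by volume,
salt = 6,758×138.25 + 12,970×0.42 + 31,510×221.61 = 934,293.5 + 5,447.4 + 6,982,931.1 = 7,922,672
volume = 6,758 + 12,970 + 31,510 = 51,238 m³
S = 7,922,672 / 51,238 = 154.6249 PSU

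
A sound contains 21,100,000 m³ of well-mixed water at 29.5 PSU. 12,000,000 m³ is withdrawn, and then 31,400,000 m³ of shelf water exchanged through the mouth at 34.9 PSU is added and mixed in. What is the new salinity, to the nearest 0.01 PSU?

33.69 PSU

Remaining after removal: 9,100,000 m³ at 29.5 PSU (salt = 268,450,000)
After addition: salt = 268,450,000 + 31,400,000×34.9 = 1,364,310,000; volume = 40,500,000 m³
S = 1,364,310,000 / 40,500,000 = 33.6867 PSU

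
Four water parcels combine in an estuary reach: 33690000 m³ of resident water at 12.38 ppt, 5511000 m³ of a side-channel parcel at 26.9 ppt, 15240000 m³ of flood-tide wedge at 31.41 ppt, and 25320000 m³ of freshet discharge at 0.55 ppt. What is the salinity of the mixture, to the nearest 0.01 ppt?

Weighted by volume,
salt = 33,690,000×12.38 + 5,511,000×26.9 + 15,240,000×31.41 + 25,320,000×0.55 = 417,082,200 + 148,245,900 + 478,688,400 + 13,926,000 = 1,057,942,500
volume = 33,690,000 + 5,511,000 + 15,240,000 + 25,320,000 = 79,761,000 m³
S = 1,057,942,500 / 79,761,000 = 13.2639 ppt

13.26 ppt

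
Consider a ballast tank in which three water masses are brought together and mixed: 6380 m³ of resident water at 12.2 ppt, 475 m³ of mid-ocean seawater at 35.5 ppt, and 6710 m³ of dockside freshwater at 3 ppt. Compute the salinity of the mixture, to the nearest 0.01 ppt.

8.47 ppt

By conservation of dissolved salt,
salt = 6,380×12.2 + 475×35.5 + 6,710×3 = 77,836 + 16,862.5 + 20,130 = 114,828.5
volume = 6,380 + 475 + 6,710 = 13,565 m³
S = 114,828.5 / 13,565 = 8.4651 ppt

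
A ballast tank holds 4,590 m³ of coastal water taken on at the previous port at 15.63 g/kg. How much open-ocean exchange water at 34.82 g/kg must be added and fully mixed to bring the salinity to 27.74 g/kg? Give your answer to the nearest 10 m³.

7850 m³

Salt balance: 4,590×15.63 + V×34.82 = (4,590+V)×27.74
71,741.7 + 34.82V = 127,326.6 + 27.74V
55,584.9 = 7.08V
V = 7,850.97 m³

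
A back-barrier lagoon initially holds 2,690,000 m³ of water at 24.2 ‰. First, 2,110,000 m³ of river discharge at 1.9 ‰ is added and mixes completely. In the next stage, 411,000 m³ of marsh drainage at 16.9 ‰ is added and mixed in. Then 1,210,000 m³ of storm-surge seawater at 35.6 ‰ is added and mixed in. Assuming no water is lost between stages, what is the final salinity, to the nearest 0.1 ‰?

Weighted by volume,
Initial salt = 2,690,000×24.2 = 65,098,000
After stage 1: salt = 65,098,000 + 2,110,000×1.9 = 69,107,000; volume = 4,800,000 m³; S = 14.397 ‰
After stage 2: salt = 69,107,000 + 411,000×16.9 = 76,052,900; volume = 5,211,000 m³; S = 14.595 ‰
After stage 3: salt = 76,052,900 + 1,210,000×35.6 = 119,128,900; volume = 6,421,000 m³
S = 119,128,900 / 6,421,000 = 18.553 ‰

18.6 ‰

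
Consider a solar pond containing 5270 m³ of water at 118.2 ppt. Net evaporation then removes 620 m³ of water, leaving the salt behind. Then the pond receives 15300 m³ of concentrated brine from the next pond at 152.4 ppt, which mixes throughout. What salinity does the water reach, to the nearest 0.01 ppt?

148.10 ppt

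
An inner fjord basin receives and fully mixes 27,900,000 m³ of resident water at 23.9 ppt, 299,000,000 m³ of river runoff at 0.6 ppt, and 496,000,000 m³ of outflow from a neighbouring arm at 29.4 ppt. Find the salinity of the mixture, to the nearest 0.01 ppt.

18.75 ppt

Mass of salt is conserved:
salt = 27,900,000×23.9 + 299,000,000×0.6 + 496,000,000×29.4 = 666,810,000 + 179,400,000 + 14,582,400,000 = 15,428,610,000
volume = 27,900,000 + 299,000,000 + 496,000,000 = 822,900,000 m³
S = 15,428,610,000 / 822,900,000 = 18.7491 ppt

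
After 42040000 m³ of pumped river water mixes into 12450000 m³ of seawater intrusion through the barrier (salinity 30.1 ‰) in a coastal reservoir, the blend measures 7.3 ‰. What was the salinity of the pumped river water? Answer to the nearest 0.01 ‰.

Salt balance: 12,450,000×30.1 + 42,040,000×S = 54,490,000×7.3
374,745,000 + 42,040,000·S = 397,777,000
S = (397,777,000 − 374,745,000) / 42,040,000 = 0.5479 ‰

0.55 ‰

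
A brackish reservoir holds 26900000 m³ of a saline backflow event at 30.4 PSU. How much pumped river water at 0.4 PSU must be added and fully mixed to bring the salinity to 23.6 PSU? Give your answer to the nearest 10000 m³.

Salt balance: 26,900,000×30.4 + V×0.4 = (26,900,000+V)×23.6
817,760,000 + 0.4V = 634,840,000 + 23.6V
182,920,000 = 23.2V
V = 7,884,482.76 m³

7880000 m³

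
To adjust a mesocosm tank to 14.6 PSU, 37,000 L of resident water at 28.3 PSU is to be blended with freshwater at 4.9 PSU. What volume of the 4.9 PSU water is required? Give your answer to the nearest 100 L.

52300 L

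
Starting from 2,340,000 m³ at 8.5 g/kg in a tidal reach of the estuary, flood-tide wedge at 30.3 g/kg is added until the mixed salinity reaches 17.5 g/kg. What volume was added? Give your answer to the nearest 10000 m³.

Salt balance: 2,340,000×8.5 + V×30.3 = (2,340,000+V)×17.5
19,890,000 + 30.3V = 40,950,000 + 17.5V
21,060,000 = 12.8V
V = 1,645,312.5 m³

1650000 m³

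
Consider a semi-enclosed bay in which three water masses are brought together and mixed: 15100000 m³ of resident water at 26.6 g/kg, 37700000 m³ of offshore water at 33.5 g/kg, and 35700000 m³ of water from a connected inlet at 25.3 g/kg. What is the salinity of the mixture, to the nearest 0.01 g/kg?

Conserving salt mass:
salt = 15,100,000×26.6 + 37,700,000×33.5 + 35,700,000×25.3 = 401,660,000 + 1,262,950,000 + 903,210,000 = 2,567,820,000
volume = 15,100,000 + 37,700,000 + 35,700,000 = 88,500,000 m³
S = 2,567,820,000 / 88,500,000 = 29.0149 g/kg

29.01 g/kg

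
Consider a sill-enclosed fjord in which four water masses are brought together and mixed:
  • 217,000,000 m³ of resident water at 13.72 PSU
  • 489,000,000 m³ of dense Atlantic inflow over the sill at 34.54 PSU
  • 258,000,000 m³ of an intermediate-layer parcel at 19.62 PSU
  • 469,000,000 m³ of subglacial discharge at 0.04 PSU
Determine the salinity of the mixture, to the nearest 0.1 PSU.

17.4 PSU

Mass of salt is conserved:
salt = 217,000,000×13.72 + 489,000,000×34.54 + 258,000,000×19.62 + 469,000,000×0.04 = 2,977,240,000 + 16,890,060,000 + 5,061,960,000 + 18,760,000 = 24,948,020,000
volume = 217,000,000 + 489,000,000 + 258,000,000 + 469,000,000 = 1,433,000,000 m³
S = 24,948,020,000 / 1,433,000,000 = 17.41 PSU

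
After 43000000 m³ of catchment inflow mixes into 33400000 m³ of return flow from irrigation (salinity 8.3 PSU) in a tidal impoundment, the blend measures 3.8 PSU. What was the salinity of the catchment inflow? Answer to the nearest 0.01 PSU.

Salt balance: 33,400,000×8.3 + 43,000,000×S = 76,400,000×3.8
277,220,000 + 43,000,000·S = 290,320,000
S = (290,320,000 − 277,220,000) / 43,000,000 = 0.3047 PSU

0.30 PSU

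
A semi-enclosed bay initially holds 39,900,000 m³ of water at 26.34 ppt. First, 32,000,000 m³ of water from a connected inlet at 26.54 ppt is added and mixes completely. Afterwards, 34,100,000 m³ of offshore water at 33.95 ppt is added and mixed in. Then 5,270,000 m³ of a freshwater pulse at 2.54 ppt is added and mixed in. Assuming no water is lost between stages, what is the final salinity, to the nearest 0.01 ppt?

27.60 ppt

Weighted by volume,
Initial salt = 39,900,000×26.34 = 1,050,966,000
After stage 1: salt = 1,050,966,000 + 32,000,000×26.54 = 1,900,246,000; volume = 71,900,000 m³; S = 26.429 ppt
After stage 2: salt = 1,900,246,000 + 34,100,000×33.95 = 3,057,941,000; volume = 106,000,000 m³; S = 28.849 ppt
After stage 3: salt = 3,057,941,000 + 5,270,000×2.54 = 3,071,326,800; volume = 111,270,000 m³
S = 3,071,326,800 / 111,270,000 = 27.6025 ppt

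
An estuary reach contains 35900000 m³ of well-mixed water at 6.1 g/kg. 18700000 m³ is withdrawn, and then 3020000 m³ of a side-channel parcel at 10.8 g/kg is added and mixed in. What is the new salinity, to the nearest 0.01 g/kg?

6.80 g/kg

Remaining after removal: 17,200,000 m³ at 6.1 g/kg (salt = 104,920,000)
After addition: salt = 104,920,000 + 3,020,000×10.8 = 137,536,000; volume = 20,220,000 m³
S = 137,536,000 / 20,220,000 = 6.802 g/kg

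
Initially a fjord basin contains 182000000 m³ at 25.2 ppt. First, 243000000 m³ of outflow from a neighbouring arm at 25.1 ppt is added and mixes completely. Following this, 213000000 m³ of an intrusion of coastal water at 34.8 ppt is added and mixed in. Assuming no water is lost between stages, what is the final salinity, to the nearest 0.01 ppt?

28.37 ppt

By conservation of dissolved salt,
Initial salt = 182,000,000×25.2 = 4,586,400,000
After stage 1: salt = 4,586,400,000 + 243,000,000×25.1 = 10,685,700,000; volume = 425,000,000 m³; S = 25.143 ppt
After stage 2: salt = 10,685,700,000 + 213,000,000×34.8 = 18,098,100,000; volume = 638,000,000 m³
S = 18,098,100,000 / 638,000,000 = 28.3669 ppt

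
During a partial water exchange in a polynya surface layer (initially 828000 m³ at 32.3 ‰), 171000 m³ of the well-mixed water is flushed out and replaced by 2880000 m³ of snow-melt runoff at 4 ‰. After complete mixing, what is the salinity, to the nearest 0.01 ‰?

Remaining after removal: 657,000 m³ at 32.3 ‰ (salt = 21,221,100)
After addition: salt = 21,221,100 + 2,880,000×4 = 32,741,100; volume = 3,537,000 m³
S = 32,741,100 / 3,537,000 = 9.2567 ‰

9.26 ‰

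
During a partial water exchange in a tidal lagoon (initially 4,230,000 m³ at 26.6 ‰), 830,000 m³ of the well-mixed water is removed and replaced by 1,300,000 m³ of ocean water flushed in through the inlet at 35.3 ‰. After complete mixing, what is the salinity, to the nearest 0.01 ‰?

Remaining after removal: 3,400,000 m³ at 26.6 ‰ (salt = 90,440,000)
After addition: salt = 90,440,000 + 1,300,000×35.3 = 136,330,000; volume = 4,700,000 m³
S = 136,330,000 / 4,700,000 = 29.0064 ‰

29.01 ‰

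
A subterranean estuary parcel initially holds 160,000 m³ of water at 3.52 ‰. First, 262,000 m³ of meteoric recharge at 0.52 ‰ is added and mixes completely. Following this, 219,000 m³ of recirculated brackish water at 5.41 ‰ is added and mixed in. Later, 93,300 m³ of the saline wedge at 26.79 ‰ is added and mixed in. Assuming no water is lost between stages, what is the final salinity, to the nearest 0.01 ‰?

Salt balance:
Initial salt = 160,000×3.52 = 563,200
After stage 1: salt = 563,200 + 262,000×0.52 = 699,440; volume = 422,000 m³; S = 1.657 ‰
After stage 2: salt = 699,440 + 219,000×5.41 = 1,884,230; volume = 641,000 m³; S = 2.94 ‰
After stage 3: salt = 1,884,230 + 93,300×26.79 = 4,383,737; volume = 734,300 m³
S = 4,383,737 / 734,300 = 5.97 ‰

5.97 ‰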